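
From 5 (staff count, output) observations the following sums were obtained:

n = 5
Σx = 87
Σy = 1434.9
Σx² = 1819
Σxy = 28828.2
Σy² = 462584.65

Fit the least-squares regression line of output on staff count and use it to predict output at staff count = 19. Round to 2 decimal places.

Sxx = Σx² − (Σx)²/n = 1819 − 1513.8 = 305.2
Sxy = Σxy − (Σx)(Σy)/n = 28828.2 − 24967.26 = 3860.94
b = Sxy/Sxx = 3860.94/305.2 = 12.650524
a = ȳ − b·x̄ = 286.98 − 12.650524·17.4 = 66.860878
ŷ(19) = a + b·19 = 66.860878 + 12.650524·19 = 307.220839

307.22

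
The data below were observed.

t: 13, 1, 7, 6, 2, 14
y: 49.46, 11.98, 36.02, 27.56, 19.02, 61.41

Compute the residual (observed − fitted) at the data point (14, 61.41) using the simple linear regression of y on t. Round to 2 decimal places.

4.00

n = 6, Σx = 43, Σy = 205.45, Σxy = 1970.24, Σx² = 455
Sxx = Σx² − (Σx)²/n = 455 − 308.166667 = 146.833333
Sxy = Σxy − (Σx)(Σy)/n = 1970.24 − 1472.391667 = 497.848333
b = Sxy/Sxx = 497.848333/146.833333 = 3.390568
a = ȳ − b·x̄ = 34.241667 − 3.390568·7.166667 = 9.942599
ŷ(14) = 9.942599 + 3.390568·14 = 57.410545
residual = y − ŷ = 61.41 − 57.410545 = 3.999455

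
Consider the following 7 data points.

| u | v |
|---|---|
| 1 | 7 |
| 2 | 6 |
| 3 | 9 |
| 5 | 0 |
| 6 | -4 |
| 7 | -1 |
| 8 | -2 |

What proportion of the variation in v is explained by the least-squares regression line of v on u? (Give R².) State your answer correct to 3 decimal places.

0.749

n = 7, Σx = 32, Σy = 15, Σxy = -1, Σx² = 188, Σy² = 187
Sxx = Σx² − (Σx)²/n = 188 − 146.285714 = 41.714286
Sxy = Σxy − (Σx)(Σy)/n = -1 − 68.571429 = -69.571429
Syy = Σy² − (Σy)²/n = 187 − 32.142857 = 154.857143
R² = Sxy²/(Sxx·Syy) = (-69.571429)²/(41.714286·154.857143) = 0.749283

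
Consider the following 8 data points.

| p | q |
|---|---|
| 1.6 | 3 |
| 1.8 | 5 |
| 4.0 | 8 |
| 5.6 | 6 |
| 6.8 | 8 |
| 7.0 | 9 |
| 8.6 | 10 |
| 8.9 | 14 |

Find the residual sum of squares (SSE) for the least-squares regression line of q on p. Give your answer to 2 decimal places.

n = 8, Σx = 44.3, Σy = 63, Σxy = 407.4, Σx² = 301.57, Σy² = 575
Sxx = Σx² − (Σx)²/n = 301.57 − 245.31125 = 56.25875
Sxy = Σxy − (Σx)(Σy)/n = 407.4 − 348.8625 = 58.5375
Syy = Σy² − (Σy)²/n = 575 − 496.125 = 78.875
b = Sxy/Sxx = 58.5375/56.25875 = 1.040505
SSE = Syy − b·Sxy = 78.875 − 1.040505·58.5375 = 17.966450

17.97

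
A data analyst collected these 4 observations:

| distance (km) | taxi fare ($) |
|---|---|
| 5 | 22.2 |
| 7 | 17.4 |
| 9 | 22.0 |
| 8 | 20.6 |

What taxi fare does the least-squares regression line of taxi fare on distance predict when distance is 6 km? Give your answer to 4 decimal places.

20.6000

n = 4, Σx = 29, Σy = 82.2, Σxy = 595.6, Σx² = 219
Sxx = Σx² − (Σx)²/n = 219 − 210.25 = 8.75
Sxy = Σxy − (Σx)(Σy)/n = 595.6 − 595.95 = -0.35
b = Sxy/Sxx = -0.35/8.75 = -0.04
a = ȳ − b·x̄ = 20.55 − (-0.04)·7.25 = 20.84
ŷ(6) = a + b·6 = 20.84 + (-0.04)·6 = 20.6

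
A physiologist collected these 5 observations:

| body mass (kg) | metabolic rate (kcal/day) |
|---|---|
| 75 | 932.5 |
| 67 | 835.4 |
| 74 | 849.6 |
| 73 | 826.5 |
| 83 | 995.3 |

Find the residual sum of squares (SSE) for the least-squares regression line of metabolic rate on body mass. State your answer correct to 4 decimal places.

n = 5, Σx = 372, Σy = 4439.3, Σxy = 331724.1, Σx² = 27808, Σy² = 3962993.91
Sxx = Σx² − (Σx)²/n = 27808 − 27676.8 = 131.2
Sxy = Σxy − (Σx)(Σy)/n = 331724.1 − 330283.92 = 1440.18
Syy = Σy² − (Σy)²/n = 3962993.91 − 3941476.898 = 21517.012
b = Sxy/Sxx = 1440.18/131.2 = 10.976982
SSE = Syy − b·Sxy = 21517.012 − 10.976982·1440.18 = 5708.182485

5708.1825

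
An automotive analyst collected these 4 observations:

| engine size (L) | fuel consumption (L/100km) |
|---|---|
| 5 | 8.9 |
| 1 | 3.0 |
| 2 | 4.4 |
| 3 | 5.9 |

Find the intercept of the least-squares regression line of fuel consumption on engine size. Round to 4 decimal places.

1.4800

n = 4, Σx = 11, Σy = 22.2, Σxy = 74, Σx² = 39
Sxx = Σx² − (Σx)²/n = 39 − 30.25 = 8.75
Sxy = Σxy − (Σx)(Σy)/n = 74 − 61.05 = 12.95
b = Sxy/Sxx = 12.95/8.75 = 1.48
a = ȳ − b·x̄ = 5.55 − 1.48·2.75 = 1.48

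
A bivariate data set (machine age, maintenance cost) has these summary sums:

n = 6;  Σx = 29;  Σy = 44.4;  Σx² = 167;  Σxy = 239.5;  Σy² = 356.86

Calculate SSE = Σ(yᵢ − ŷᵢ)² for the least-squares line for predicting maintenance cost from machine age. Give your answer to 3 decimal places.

Sxx = Σx² − (Σx)²/n = 167 − 140.166667 = 26.833333
Sxy = Σxy − (Σx)(Σy)/n = 239.5 − 214.6 = 24.9
Syy = Σy² − (Σy)²/n = 356.86 − 328.56 = 28.3
b = Sxy/Sxx = 24.9/26.833333 = 0.927950
SSE = Syy − b·Sxy = 28.3 − 0.927950·24.9 = 5.194037

5.194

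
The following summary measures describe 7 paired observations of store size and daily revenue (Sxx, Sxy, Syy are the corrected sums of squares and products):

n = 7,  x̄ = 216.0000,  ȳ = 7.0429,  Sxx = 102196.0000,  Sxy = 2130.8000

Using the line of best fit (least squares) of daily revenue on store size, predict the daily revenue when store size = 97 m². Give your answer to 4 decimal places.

4.5617

b = Sxy/Sxx = 2130.8/102196 = 0.020850
a = ȳ − b·x̄ = 7.0429 − 0.020850·216 = 2.539272
ŷ(97) = a + b·97 = 2.539272 + 0.020850·97 = 4.561734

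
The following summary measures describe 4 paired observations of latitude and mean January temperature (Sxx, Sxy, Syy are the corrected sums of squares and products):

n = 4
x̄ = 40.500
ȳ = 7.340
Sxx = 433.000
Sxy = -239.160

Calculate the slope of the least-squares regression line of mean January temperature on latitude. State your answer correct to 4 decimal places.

-0.5523

b = Sxy/Sxx = -239.16/433 = -0.552333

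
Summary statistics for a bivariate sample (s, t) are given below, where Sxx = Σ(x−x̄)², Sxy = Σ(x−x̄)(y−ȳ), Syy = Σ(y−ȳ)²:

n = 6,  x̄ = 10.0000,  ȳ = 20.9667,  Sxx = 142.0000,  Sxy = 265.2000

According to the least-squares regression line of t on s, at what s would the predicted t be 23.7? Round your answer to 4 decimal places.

11.4635

b = Sxy/Sxx = 265.2/142 = 1.867606
a = ȳ − b·x̄ = 20.9667 − 1.867606·10 = 2.290644
Set a + b·x = 23.7: x = (23.7 − 2.290644) / 1.867606 = 11.463532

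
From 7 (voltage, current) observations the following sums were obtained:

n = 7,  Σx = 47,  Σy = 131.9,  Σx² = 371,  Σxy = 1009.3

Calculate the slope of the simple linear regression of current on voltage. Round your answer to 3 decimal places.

2.231

Sxx = Σx² − (Σx)²/n = 371 − 315.571429 = 55.428571
Sxy = Σxy − (Σx)(Σy)/n = 1009.3 − 885.614286 = 123.685714
b = Sxy/Sxx = 123.685714/55.428571 = 2.231443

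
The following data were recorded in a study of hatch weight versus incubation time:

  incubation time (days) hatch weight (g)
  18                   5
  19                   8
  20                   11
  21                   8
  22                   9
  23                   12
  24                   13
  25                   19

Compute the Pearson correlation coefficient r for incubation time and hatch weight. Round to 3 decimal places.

0.873

n = 8, Σx = 172, Σy = 85, Σxy = 1891, Σx² = 3740, Σy² = 1029
Sxx = Σx² − (Σx)²/n = 3740 − 3698 = 42
Sxy = Σxy − (Σx)(Σy)/n = 1891 − 1827.5 = 63.5
Syy = Σy² − (Σy)²/n = 1029 − 903.125 = 125.875
r = Sxy/√(Sxx·Syy) = 63.5/√(5286.75) = 63.5/72.710041 = 0.873332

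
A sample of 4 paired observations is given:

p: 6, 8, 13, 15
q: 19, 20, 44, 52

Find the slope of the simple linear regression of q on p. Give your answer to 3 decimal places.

n = 4, Σx = 42, Σy = 135, Σxy = 1626, Σx² = 494
Sxx = Σx² − (Σx)²/n = 494 − 441 = 53
Sxy = Σxy − (Σx)(Σy)/n = 1626 − 1417.5 = 208.5
b = Sxy/Sxx = 208.5/53 = 3.933962

3.934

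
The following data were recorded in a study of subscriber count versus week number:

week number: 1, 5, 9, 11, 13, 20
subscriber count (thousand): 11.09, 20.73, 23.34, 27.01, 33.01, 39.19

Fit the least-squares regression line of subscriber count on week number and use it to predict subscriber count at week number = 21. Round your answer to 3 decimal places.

42.047

n = 6, Σx = 59, Σy = 154.37, Σxy = 1834.84, Σx² = 797
Sxx = Σx² − (Σx)²/n = 797 − 580.166667 = 216.833333
Sxy = Σxy − (Σx)(Σy)/n = 1834.84 − 1517.971667 = 316.868333
b = Sxy/Sxx = 316.868333/216.833333 = 1.461345
a = ȳ − b·x̄ = 25.728333 − 1.461345·9.833333 = 11.358440
ŷ(21) = a + b·21 = 11.358440 + 1.461345·21 = 42.046687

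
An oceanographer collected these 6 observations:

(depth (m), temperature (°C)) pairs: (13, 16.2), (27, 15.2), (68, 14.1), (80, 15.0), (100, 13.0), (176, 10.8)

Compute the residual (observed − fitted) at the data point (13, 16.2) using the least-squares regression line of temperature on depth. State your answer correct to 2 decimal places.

0.11

n = 6, Σx = 464, Σy = 84.3, Σxy = 5980.6, Σx² = 52898
Sxx = Σx² − (Σx)²/n = 52898 − 35882.666667 = 17015.333333
Sxy = Σxy − (Σx)(Σy)/n = 5980.6 − 6519.2 = -538.6
b = Sxy/Sxx = -538.6/17015.333333 = -0.031654
a = ȳ − b·x̄ = 14.05 − (-0.031654)·77.333333 = 16.497894
ŷ(13) = 16.497894 + (-0.031654)·13 = 16.086395
residual = y − ŷ = 16.2 − 16.086395 = 0.113605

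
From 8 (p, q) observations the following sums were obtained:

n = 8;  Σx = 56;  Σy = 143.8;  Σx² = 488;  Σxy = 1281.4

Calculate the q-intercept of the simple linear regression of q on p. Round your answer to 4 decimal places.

-2.0625

Sxx = Σx² − (Σx)²/n = 488 − 392 = 96
Sxy = Σxy − (Σx)(Σy)/n = 1281.4 − 1006.6 = 274.8
b = Sxy/Sxx = 274.8/96 = 2.8625
a = ȳ − b·x̄ = 17.975 − 2.8625·7 = -2.0625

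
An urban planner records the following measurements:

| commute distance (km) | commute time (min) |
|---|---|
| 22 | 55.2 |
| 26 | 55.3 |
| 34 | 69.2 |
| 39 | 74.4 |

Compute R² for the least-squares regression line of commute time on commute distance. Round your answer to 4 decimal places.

0.9534

n = 4, Σx = 121, Σy = 254.1, Σxy = 7906.6, Σx² = 3837, Σy² = 16429.13
Sxx = Σx² − (Σx)²/n = 3837 − 3660.25 = 176.75
Sxy = Σxy − (Σx)(Σy)/n = 7906.6 − 7686.525 = 220.075
Syy = Σy² − (Σy)²/n = 16429.13 − 16141.7025 = 287.4275
R² = Sxy²/(Sxx·Syy) = (220.075)²/(176.75·287.4275) = 0.953353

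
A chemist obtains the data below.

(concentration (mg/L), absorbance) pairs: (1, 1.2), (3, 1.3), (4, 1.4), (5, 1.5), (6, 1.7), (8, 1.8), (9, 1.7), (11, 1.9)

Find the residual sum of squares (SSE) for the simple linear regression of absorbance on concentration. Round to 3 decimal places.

n = 8, Σx = 47, Σy = 12.5, Σxy = 79, Σx² = 353, Σy² = 19.97
Sxx = Σx² − (Σx)²/n = 353 − 276.125 = 76.875
Sxy = Σxy − (Σx)(Σy)/n = 79 − 73.4375 = 5.5625
Syy = Σy² − (Σy)²/n = 19.97 − 19.53125 = 0.43875
b = Sxy/Sxx = 5.5625/76.875 = 0.072358
SSE = Syy − b·Sxy = 0.43875 − 0.072358·5.5625 = 0.036260

0.036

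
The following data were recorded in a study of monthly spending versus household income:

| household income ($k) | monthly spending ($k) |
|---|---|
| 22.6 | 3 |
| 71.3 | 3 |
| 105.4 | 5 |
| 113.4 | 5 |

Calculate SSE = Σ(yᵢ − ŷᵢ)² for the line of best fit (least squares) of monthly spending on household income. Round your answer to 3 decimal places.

0.952

n = 4, Σx = 312.7, Σy = 16, Σxy = 1375.7, Σx² = 29563.17, Σy² = 68
Sxx = Σx² − (Σx)²/n = 29563.17 − 24445.3225 = 5117.8475
Sxy = Σxy − (Σx)(Σy)/n = 1375.7 − 1250.8 = 124.9
Syy = Σy² − (Σy)²/n = 68 − 64 = 4
b = Sxy/Sxx = 124.9/5117.8475 = 0.024405
SSE = Syy − b·Sxy = 4 − 0.024405·124.9 = 0.951842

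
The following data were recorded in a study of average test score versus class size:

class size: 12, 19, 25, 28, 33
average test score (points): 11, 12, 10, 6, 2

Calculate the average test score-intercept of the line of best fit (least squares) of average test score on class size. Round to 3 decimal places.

n = 5, Σx = 117, Σy = 41, Σxy = 844, Σx² = 3003
Sxx = Σx² − (Σx)²/n = 3003 − 2737.8 = 265.2
Sxy = Σxy − (Σx)(Σy)/n = 844 − 959.4 = -115.4
b = Sxy/Sxx = -115.4/265.2 = -0.435143
a = ȳ − b·x̄ = 8.2 − (-0.435143)·23.4 = 18.382353

18.382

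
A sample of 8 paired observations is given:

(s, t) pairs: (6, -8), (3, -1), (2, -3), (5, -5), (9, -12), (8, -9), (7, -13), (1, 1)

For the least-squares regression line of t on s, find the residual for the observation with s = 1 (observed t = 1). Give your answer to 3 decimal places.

n = 8, Σx = 41, Σy = -50, Σxy = -352, Σx² = 269
Sxx = Σx² − (Σx)²/n = 269 − 210.125 = 58.875
Sxy = Σxy − (Σx)(Σy)/n = -352 − (-256.25) = -95.75
b = Sxy/Sxx = -95.75/58.875 = -1.626327
a = ȳ − b·x̄ = -6.25 − (-1.626327)·5.125 = 2.084926
ŷ(1) = 2.084926 + (-1.626327)·1 = 0.458599
residual = y − ŷ = 1 − 0.458599 = 0.541401

0.541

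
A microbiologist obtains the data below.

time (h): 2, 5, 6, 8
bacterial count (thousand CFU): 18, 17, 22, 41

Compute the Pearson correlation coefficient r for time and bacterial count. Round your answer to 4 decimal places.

n = 4, Σx = 21, Σy = 98, Σxy = 581, Σx² = 129, Σy² = 2778
Sxx = Σx² − (Σx)²/n = 129 − 110.25 = 18.75
Sxy = Σxy − (Σx)(Σy)/n = 581 − 514.5 = 66.5
Syy = Σy² − (Σy)²/n = 2778 − 2401 = 377
r = Sxy/√(Sxx·Syy) = 66.5/√(7068.75) = 66.5/84.075859 = 0.790952

0.7910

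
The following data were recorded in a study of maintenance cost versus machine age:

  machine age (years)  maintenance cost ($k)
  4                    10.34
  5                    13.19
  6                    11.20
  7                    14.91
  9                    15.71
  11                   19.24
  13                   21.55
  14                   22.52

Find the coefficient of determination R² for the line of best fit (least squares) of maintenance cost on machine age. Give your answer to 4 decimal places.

0.9555

n = 8, Σx = 69, Σy = 128.66, Σxy = 1227.34, Σx² = 693, Σy² = 2217.1744
Sxx = Σx² − (Σx)²/n = 693 − 595.125 = 97.875
Sxy = Σxy − (Σx)(Σy)/n = 1227.34 − 1109.6925 = 117.6475
Syy = Σy² − (Σy)²/n = 2217.1744 − 2069.17445 = 147.99995
R² = Sxy²/(Sxx·Syy) = (117.6475)²/(97.875·147.99995) = 0.955503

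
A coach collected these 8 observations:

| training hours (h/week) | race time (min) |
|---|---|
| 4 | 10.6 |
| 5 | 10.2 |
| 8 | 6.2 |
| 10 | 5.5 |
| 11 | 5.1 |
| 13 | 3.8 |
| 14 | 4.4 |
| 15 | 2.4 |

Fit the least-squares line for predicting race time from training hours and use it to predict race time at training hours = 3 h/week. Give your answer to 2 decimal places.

10.91

n = 8, Σx = 80, Σy = 48.2, Σxy = 401.1, Σx² = 916
Sxx = Σx² − (Σx)²/n = 916 − 800 = 116
Sxy = Σxy − (Σx)(Σy)/n = 401.1 − 482 = -80.9
b = Sxy/Sxx = -80.9/116 = -0.697414
a = ȳ − b·x̄ = 6.025 − (-0.697414)·10 = 12.999138
ŷ(3) = a + b·3 = 12.999138 + (-0.697414)·3 = 10.906897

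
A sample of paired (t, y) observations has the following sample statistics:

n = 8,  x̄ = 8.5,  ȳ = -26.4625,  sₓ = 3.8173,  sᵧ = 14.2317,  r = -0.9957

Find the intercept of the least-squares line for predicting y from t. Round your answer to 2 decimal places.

5.09

b = r · sᵧ/sₓ = -0.9957 · 14.2317/3.8173 = -3.712180
a = ȳ − b·x̄ = -26.4625 − (-3.712180)·8.5 = 5.091028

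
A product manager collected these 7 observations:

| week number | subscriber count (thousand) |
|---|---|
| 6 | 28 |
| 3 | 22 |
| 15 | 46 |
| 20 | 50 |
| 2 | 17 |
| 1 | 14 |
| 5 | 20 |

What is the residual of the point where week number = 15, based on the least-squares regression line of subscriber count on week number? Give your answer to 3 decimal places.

3.169

n = 7, Σx = 52, Σy = 197, Σxy = 2072, Σx² = 700
Sxx = Σx² − (Σx)²/n = 700 − 386.285714 = 313.714286
Sxy = Σxy − (Σx)(Σy)/n = 2072 − 1463.428571 = 608.571429
b = Sxy/Sxx = 608.571429/313.714286 = 1.939891
a = ȳ − b·x̄ = 28.142857 − 1.939891·7.428571 = 13.732240
ŷ(15) = 13.732240 + 1.939891·15 = 42.830601
residual = y − ŷ = 46 − 42.830601 = 3.169399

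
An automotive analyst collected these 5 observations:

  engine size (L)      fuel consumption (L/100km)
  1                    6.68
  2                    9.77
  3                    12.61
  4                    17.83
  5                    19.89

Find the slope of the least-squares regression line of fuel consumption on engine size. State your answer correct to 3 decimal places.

n = 5, Σx = 15, Σy = 66.78, Σxy = 234.82, Σx² = 55
Sxx = Σx² − (Σx)²/n = 55 − 45 = 10
Sxy = Σxy − (Σx)(Σy)/n = 234.82 − 200.34 = 34.48
b = Sxy/Sxx = 34.48/10 = 3.448

3.448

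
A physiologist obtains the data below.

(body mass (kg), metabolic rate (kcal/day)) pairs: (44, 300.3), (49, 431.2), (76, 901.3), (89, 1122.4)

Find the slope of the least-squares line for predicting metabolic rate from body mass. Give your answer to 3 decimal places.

n = 4, Σx = 258, Σy = 2755.2, Σxy = 202734.4, Σx² = 18034
Sxx = Σx² − (Σx)²/n = 18034 − 16641 = 1393
Sxy = Σxy − (Σx)(Σy)/n = 202734.4 − 177710.4 = 25024
b = Sxy/Sxx = 25024/1393 = 17.964106

17.964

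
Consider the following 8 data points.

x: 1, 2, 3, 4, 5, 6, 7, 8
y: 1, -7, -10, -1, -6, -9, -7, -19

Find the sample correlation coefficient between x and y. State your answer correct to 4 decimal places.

n = 8, Σx = 36, Σy = -58, Σxy = -332, Σx² = 204, Σy² = 678
Sxx = Σx² − (Σx)²/n = 204 − 162 = 42
Sxy = Σxy − (Σx)(Σy)/n = -332 − (-261) = -71
Syy = Σy² − (Σy)²/n = 678 − 420.5 = 257.5
r = Sxy/√(Sxx·Syy) = -71/√(10815) = -71/103.995192 = -0.682724

-0.6827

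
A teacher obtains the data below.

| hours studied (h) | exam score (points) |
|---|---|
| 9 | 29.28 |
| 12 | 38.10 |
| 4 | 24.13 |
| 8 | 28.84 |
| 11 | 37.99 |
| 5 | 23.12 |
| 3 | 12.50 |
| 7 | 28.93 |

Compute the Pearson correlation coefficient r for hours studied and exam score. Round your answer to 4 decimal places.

n = 8, Σx = 59, Σy = 222.89, Σxy = 1821.46, Σx² = 509, Σy² = 6693.9003
Sxx = Σx² − (Σx)²/n = 509 − 435.125 = 73.875
Sxy = Σxy − (Σx)(Σy)/n = 1821.46 − 1643.81375 = 177.64625
Syy = Σy² − (Σy)²/n = 6693.9003 − 6209.994013 = 483.906288
r = Sxy/√(Sxx·Syy) = 177.64625/√(35748.576989) = 177.64625/189.072941 = 0.939565

0.9396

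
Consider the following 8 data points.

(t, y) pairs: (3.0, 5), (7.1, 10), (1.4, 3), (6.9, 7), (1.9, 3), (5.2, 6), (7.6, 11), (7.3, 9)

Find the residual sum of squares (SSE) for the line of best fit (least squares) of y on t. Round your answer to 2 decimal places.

7.55

n = 8, Σx = 40.4, Σy = 54, Σxy = 324.7, Σx² = 250.68, Σy² = 430
Sxx = Σx² − (Σx)²/n = 250.68 − 204.02 = 46.66
Sxy = Σxy − (Σx)(Σy)/n = 324.7 − 272.7 = 52
Syy = Σy² − (Σy)²/n = 430 − 364.5 = 65.5
b = Sxy/Sxx = 52/46.66 = 1.114445
SSE = Syy − b·Sxy = 65.5 − 1.114445·52 = 7.548864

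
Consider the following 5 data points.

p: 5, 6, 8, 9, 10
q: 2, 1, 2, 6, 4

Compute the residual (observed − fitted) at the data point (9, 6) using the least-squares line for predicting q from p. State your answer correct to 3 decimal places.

n = 5, Σx = 38, Σy = 15, Σxy = 126, Σx² = 306
Sxx = Σx² − (Σx)²/n = 306 − 288.8 = 17.2
Sxy = Σxy − (Σx)(Σy)/n = 126 − 114 = 12
b = Sxy/Sxx = 12/17.2 = 0.697674
a = ȳ − b·x̄ = 3 − 0.697674·7.6 = -2.302326
ŷ(9) = -2.302326 + 0.697674·9 = 3.976744
residual = y − ŷ = 6 − 3.976744 = 2.023256

2.023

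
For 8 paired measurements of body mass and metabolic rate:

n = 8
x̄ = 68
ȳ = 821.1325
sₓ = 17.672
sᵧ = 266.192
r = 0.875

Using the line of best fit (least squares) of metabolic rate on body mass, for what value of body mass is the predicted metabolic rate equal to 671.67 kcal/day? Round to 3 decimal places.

b = r · sᵧ/sₓ = 0.875 · 266.192/17.672 = 13.180059
a = ȳ − b·x̄ = 821.1325 − 13.180059·68 = -75.111502
Set a + b·x = 671.67: x = (671.67 − (-75.111502)) / 13.180059 = 56.659952

56.660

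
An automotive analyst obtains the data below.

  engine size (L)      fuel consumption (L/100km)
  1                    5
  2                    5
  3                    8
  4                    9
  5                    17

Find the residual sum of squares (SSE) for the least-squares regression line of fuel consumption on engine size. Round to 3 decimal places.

n = 5, Σx = 15, Σy = 44, Σxy = 160, Σx² = 55, Σy² = 484
Sxx = Σx² − (Σx)²/n = 55 − 45 = 10
Sxy = Σxy − (Σx)(Σy)/n = 160 − 132 = 28
Syy = Σy² − (Σy)²/n = 484 − 387.2 = 96.8
b = Sxy/Sxx = 28/10 = 2.8
SSE = Syy − b·Sxy = 96.8 − 2.8·28 = 18.4

18.400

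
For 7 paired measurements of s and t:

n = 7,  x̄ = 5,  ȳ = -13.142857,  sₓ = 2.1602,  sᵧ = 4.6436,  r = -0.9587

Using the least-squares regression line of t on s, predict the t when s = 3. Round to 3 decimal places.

-9.021

b = r · sᵧ/sₓ = -0.9587 · 4.6436/2.1602 = -2.060837
a = ȳ − b·x̄ = -13.142857 − (-2.060837)·5 = -2.838674
ŷ(3) = a + b·3 = -2.838674 + (-2.060837)·3 = -9.021184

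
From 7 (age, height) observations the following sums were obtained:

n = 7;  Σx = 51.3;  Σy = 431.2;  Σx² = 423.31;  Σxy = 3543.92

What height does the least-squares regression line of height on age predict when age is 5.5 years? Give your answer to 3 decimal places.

46.778

Sxx = Σx² − (Σx)²/n = 423.31 − 375.955714 = 47.354286
Sxy = Σxy − (Σx)(Σy)/n = 3543.92 − 3160.08 = 383.84
b = Sxy/Sxx = 383.84/47.354286 = 8.105708
a = ȳ − b·x̄ = 61.6 − 8.105708·7.328571 = 2.196742
ŷ(5.5) = a + b·5.5 = 2.196742 + 8.105708·5.5 = 46.778134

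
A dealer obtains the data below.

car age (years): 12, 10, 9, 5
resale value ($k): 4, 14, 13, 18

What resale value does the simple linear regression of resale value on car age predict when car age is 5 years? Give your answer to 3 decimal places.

19.327

n = 4, Σx = 36, Σy = 49, Σxy = 395, Σx² = 350
Sxx = Σx² − (Σx)²/n = 350 − 324 = 26
Sxy = Σxy − (Σx)(Σy)/n = 395 − 441 = -46
b = Sxy/Sxx = -46/26 = -1.769231
a = ȳ − b·x̄ = 12.25 − (-1.769231)·9 = 28.173077
ŷ(5) = a + b·5 = 28.173077 + (-1.769231)·5 = 19.326923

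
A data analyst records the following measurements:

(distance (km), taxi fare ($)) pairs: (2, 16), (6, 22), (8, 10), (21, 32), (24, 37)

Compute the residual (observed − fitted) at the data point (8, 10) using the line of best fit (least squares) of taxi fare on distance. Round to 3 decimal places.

-9.202

n = 5, Σx = 61, Σy = 117, Σxy = 1804, Σx² = 1121
Sxx = Σx² − (Σx)²/n = 1121 − 744.2 = 376.8
Sxy = Σxy − (Σx)(Σy)/n = 1804 − 1427.4 = 376.6
b = Sxy/Sxx = 376.6/376.8 = 0.999469
a = ȳ − b·x̄ = 23.4 − 0.999469·12.2 = 11.206476
ŷ(8) = 11.206476 + 0.999469·8 = 19.202229
residual = y − ŷ = 10 − 19.202229 = -9.202229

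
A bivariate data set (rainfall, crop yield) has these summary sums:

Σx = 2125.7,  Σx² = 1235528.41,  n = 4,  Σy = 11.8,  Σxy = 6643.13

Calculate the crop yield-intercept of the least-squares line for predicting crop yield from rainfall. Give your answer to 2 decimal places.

1.08

Sxx = Σx² − (Σx)²/n = 1235528.41 − 1129650.1225 = 105878.2875
Sxy = Σxy − (Σx)(Σy)/n = 6643.13 − 6270.815 = 372.315
b = Sxy/Sxx = 372.315/105878.2875 = 0.003516
a = ȳ − b·x̄ = 2.95 − 0.003516·531.425 = 1.081274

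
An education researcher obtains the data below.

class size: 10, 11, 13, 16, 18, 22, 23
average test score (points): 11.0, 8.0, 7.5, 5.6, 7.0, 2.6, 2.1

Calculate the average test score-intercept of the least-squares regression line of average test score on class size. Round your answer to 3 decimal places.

15.449

n = 7, Σx = 113, Σy = 43.8, Σxy = 616.6, Σx² = 1983
Sxx = Σx² − (Σx)²/n = 1983 − 1824.142857 = 158.857143
Sxy = Σxy − (Σx)(Σy)/n = 616.6 − 707.057143 = -90.457143
b = Sxy/Sxx = -90.457143/158.857143 = -0.569424
a = ȳ − b·x̄ = 6.257143 − (-0.569424)·16.142857 = 15.449281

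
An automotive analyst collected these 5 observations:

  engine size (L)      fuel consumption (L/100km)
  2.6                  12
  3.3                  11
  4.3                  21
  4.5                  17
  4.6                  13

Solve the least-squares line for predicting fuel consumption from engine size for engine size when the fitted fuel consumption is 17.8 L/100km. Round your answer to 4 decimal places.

n = 5, Σx = 19.3, Σy = 74, Σxy = 294.1, Σx² = 77.55
Sxx = Σx² − (Σx)²/n = 77.55 − 74.498 = 3.052
Sxy = Σxy − (Σx)(Σy)/n = 294.1 − 285.64 = 8.46
b = Sxy/Sxx = 8.46/3.052 = 2.771953
a = ȳ − b·x̄ = 14.8 − 2.771953·3.86 = 4.100262
Set a + b·x = 17.8: x = (17.8 − 4.100262) / 2.771953 = 4.942270

4.9423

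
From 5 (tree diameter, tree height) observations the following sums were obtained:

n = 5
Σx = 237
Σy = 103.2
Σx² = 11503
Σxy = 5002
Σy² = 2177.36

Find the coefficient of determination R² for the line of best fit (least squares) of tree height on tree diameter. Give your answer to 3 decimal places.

Sxx = Σx² − (Σx)²/n = 11503 − 11233.8 = 269.2
Sxy = Σxy − (Σx)(Σy)/n = 5002 − 4891.68 = 110.32
Syy = Σy² − (Σy)²/n = 2177.36 − 2130.048 = 47.312
R² = Sxy²/(Sxx·Syy) = (110.32)²/(269.2·47.312) = 0.955569

0.956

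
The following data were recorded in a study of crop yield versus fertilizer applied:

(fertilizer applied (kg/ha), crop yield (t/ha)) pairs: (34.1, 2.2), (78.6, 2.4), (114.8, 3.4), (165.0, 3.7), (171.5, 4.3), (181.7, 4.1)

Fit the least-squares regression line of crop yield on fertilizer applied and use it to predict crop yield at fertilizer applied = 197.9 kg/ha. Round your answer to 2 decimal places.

4.40

n = 6, Σx = 745.7, Σy = 20.1, Σxy = 2746.9, Σx² = 110171.95
Sxx = Σx² − (Σx)²/n = 110171.95 − 92678.081667 = 17493.868333
Sxy = Σxy − (Σx)(Σy)/n = 2746.9 − 2498.095 = 248.805
b = Sxy/Sxx = 248.805/17493.868333 = 0.014222
a = ȳ − b·x̄ = 3.35 − 0.014222·124.283333 = 1.582391
ŷ(197.9) = a + b·197.9 = 1.582391 + 0.014222·197.9 = 4.397007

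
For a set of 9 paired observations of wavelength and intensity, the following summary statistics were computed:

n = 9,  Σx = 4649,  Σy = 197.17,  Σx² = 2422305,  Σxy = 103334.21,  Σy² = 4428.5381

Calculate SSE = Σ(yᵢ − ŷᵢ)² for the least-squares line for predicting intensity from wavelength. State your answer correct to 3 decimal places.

Sxx = Σx² − (Σx)²/n = 2422305 − 2401466.777778 = 20838.222222
Sxy = Σxy − (Σx)(Σy)/n = 103334.21 − 101849.258889 = 1484.951111
Syy = Σy² − (Σy)²/n = 4428.5381 − 4319.556544 = 108.981556
b = Sxy/Sxx = 1484.951111/20838.222222 = 0.071261
SSE = Syy − b·Sxy = 108.981556 − 0.071261·1484.951111 = 3.162557

3.163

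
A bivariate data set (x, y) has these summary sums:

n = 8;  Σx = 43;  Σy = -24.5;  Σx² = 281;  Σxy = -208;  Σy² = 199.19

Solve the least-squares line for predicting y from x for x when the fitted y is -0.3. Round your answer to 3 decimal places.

3.570

Sxx = Σx² − (Σx)²/n = 281 − 231.125 = 49.875
Sxy = Σxy − (Σx)(Σy)/n = -208 − (-131.6875) = -76.3125
b = Sxy/Sxx = -76.3125/49.875 = -1.530075
a = ȳ − b·x̄ = -3.0625 − (-1.530075)·5.375 = 5.161654
Set a + b·x = -0.3: x = (-0.3 − 5.161654) / (-1.530075) = 3.569533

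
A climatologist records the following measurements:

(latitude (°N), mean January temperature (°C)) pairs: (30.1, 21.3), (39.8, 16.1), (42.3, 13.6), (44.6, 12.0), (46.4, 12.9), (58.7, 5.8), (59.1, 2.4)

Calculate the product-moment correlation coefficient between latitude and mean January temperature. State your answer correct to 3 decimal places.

-0.984

n = 7, Σx = 321, Σy = 84.1, Σxy = 3473.25, Σx² = 15359.96, Σy² = 1247.67
Sxx = Σx² − (Σx)²/n = 15359.96 − 14720.142857 = 639.817143
Sxy = Σxy − (Σx)(Σy)/n = 3473.25 − 3856.585714 = -383.335714
Syy = Σy² − (Σy)²/n = 1247.67 − 1010.401429 = 237.268571
r = Sxy/√(Sxx·Syy) = -383.335714/√(151808.499461) = -383.335714/389.626102 = -0.983855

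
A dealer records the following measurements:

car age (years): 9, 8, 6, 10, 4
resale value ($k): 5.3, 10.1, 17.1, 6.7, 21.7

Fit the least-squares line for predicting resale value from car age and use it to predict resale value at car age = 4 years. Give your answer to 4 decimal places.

21.8172

n = 5, Σx = 37, Σy = 60.9, Σxy = 384.9, Σx² = 297
Sxx = Σx² − (Σx)²/n = 297 − 273.8 = 23.2
Sxy = Σxy − (Σx)(Σy)/n = 384.9 − 450.66 = -65.76
b = Sxy/Sxx = -65.76/23.2 = -2.834483
a = ȳ − b·x̄ = 12.18 − (-2.834483)·7.4 = 33.155172
ŷ(4) = a + b·4 = 33.155172 + (-2.834483)·4 = 21.817241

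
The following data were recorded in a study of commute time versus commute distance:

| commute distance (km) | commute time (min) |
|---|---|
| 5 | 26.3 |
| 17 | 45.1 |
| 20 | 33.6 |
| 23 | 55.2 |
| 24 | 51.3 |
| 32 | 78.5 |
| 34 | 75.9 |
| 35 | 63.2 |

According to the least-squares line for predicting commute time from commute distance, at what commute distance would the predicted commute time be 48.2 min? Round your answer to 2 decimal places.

n = 8, Σx = 190, Σy = 429.1, Σxy = 11375.6, Σx² = 5224
Sxx = Σx² − (Σx)²/n = 5224 − 4512.5 = 711.5
Sxy = Σxy − (Σx)(Σy)/n = 11375.6 − 10191.125 = 1184.475
b = Sxy/Sxx = 1184.475/711.5 = 1.664758
a = ȳ − b·x̄ = 53.6375 − 1.664758·23.75 = 14.099508
Set a + b·x = 48.2: x = (48.2 − 14.099508) / 1.664758 = 20.483759

20.48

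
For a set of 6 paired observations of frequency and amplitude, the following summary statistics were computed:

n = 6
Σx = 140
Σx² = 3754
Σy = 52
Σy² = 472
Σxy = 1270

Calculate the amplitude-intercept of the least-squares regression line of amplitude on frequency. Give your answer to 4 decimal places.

Sxx = Σx² − (Σx)²/n = 3754 − 3266.666667 = 487.333333
Sxy = Σxy − (Σx)(Σy)/n = 1270 − 1213.333333 = 56.666667
b = Sxy/Sxx = 56.666667/487.333333 = 0.116279
a = ȳ − b·x̄ = 8.666667 − 0.116279·23.333333 = 5.953488

5.9535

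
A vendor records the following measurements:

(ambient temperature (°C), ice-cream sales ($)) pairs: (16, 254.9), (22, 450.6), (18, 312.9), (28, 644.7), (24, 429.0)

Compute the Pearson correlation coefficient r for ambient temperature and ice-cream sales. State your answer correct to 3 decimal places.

0.970

n = 5, Σx = 108, Σy = 2092.1, Σxy = 47971.4, Σx² = 2424, Σy² = 965599.87
Sxx = Σx² − (Σx)²/n = 2424 − 2332.8 = 91.2
Sxy = Σxy − (Σx)(Σy)/n = 47971.4 − 45189.36 = 2782.04
Syy = Σy² − (Σy)²/n = 965599.87 − 875376.482 = 90223.388
r = Sxy/√(Sxx·Syy) = 2782.04/√(8228372.9856) = 2782.04/2868.514073 = 0.969854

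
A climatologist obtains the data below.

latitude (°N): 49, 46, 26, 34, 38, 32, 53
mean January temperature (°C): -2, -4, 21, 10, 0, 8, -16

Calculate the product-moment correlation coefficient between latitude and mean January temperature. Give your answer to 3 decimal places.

-0.946

n = 7, Σx = 278, Σy = 17, Σxy = 12, Σx² = 11626, Σy² = 881
Sxx = Σx² − (Σx)²/n = 11626 − 11040.571429 = 585.428571
Sxy = Σxy − (Σx)(Σy)/n = 12 − 675.142857 = -663.142857
Syy = Σy² − (Σy)²/n = 881 − 41.285714 = 839.714286
r = Sxy/√(Sxx·Syy) = -663.142857/√(491592.734694) = -663.142857/701.136745 = -0.945811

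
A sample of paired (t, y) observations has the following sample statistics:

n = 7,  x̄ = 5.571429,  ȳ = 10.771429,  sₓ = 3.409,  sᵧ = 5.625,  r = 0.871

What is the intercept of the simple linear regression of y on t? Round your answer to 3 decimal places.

b = r · sᵧ/sₓ = 0.871 · 5.625/3.409 = 1.437188
a = ȳ − b·x̄ = 10.771429 − 1.437188·5.571429 = 2.764236

2.764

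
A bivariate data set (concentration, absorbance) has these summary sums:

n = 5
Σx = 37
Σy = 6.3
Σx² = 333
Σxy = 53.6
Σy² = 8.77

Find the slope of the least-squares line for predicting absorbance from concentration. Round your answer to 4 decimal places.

0.1179

Sxx = Σx² − (Σx)²/n = 333 − 273.8 = 59.2
Sxy = Σxy − (Σx)(Σy)/n = 53.6 − 46.62 = 6.98
b = Sxy/Sxx = 6.98/59.2 = 0.117905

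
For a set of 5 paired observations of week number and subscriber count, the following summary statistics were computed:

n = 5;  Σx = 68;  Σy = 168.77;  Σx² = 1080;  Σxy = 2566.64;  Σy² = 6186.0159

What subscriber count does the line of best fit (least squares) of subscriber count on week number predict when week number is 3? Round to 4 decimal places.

15.2198

Sxx = Σx² − (Σx)²/n = 1080 − 924.8 = 155.2
Sxy = Σxy − (Σx)(Σy)/n = 2566.64 − 2295.272 = 271.368
b = Sxy/Sxx = 271.368/155.2 = 1.748505
a = ȳ − b·x̄ = 33.754 − 1.748505·13.6 = 9.974330
ŷ(3) = a + b·3 = 9.974330 + 1.748505·3 = 15.219845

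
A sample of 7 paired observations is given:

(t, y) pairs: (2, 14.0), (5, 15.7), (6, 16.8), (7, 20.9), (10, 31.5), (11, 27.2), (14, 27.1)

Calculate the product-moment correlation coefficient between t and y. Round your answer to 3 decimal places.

0.870

n = 7, Σx = 55, Σy = 153.2, Σxy = 1347.2, Σx² = 531, Σy² = 3628.04
Sxx = Σx² − (Σx)²/n = 531 − 432.142857 = 98.857143
Sxy = Σxy − (Σx)(Σy)/n = 1347.2 − 1203.714286 = 143.485714
Syy = Σy² − (Σy)²/n = 3628.04 − 3352.891429 = 275.148571
r = Sxy/√(Sxx·Syy) = 143.485714/√(27200.401633) = 143.485714/164.925443 = 0.870004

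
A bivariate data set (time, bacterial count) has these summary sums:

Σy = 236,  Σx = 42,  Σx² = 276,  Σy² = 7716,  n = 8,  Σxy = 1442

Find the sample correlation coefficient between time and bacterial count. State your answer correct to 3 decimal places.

0.992

Sxx = Σx² − (Σx)²/n = 276 − 220.5 = 55.5
Sxy = Σxy − (Σx)(Σy)/n = 1442 − 1239 = 203
Syy = Σy² − (Σy)²/n = 7716 − 6962 = 754
r = Sxy/√(Sxx·Syy) = 203/√(41847) = 203/204.565393 = 0.992348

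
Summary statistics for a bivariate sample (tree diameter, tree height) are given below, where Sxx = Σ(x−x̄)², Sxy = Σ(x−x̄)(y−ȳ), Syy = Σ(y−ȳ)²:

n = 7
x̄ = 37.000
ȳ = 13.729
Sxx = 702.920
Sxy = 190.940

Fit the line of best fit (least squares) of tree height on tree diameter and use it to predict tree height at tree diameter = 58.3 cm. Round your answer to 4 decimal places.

b = Sxy/Sxx = 190.94/702.92 = 0.271638
a = ȳ − b·x̄ = 13.729 − 0.271638·37 = 3.678383
ŷ(58.3) = a + b·58.3 = 3.678383 + 0.271638·58.3 = 19.514896

19.5149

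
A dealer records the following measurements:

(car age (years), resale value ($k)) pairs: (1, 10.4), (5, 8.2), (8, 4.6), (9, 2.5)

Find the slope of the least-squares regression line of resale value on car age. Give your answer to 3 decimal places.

-0.957

n = 4, Σx = 23, Σy = 25.7, Σxy = 110.7, Σx² = 171
Sxx = Σx² − (Σx)²/n = 171 − 132.25 = 38.75
Sxy = Σxy − (Σx)(Σy)/n = 110.7 − 147.775 = -37.075
b = Sxy/Sxx = -37.075/38.75 = -0.956774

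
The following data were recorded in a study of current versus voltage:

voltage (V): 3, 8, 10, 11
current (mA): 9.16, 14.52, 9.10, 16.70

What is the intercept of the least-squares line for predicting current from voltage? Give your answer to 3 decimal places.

n = 4, Σx = 32, Σy = 49.48, Σxy = 418.34, Σx² = 294
Sxx = Σx² − (Σx)²/n = 294 − 256 = 38
Sxy = Σxy − (Σx)(Σy)/n = 418.34 − 395.84 = 22.5
b = Sxy/Sxx = 22.5/38 = 0.592105
a = ȳ − b·x̄ = 12.37 − 0.592105·8 = 7.633158

7.633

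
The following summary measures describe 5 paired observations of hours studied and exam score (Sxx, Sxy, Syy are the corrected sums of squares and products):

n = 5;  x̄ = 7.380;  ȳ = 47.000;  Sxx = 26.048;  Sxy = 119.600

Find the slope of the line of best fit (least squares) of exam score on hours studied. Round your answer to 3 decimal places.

4.592

b = Sxy/Sxx = 119.6/26.048 = 4.591523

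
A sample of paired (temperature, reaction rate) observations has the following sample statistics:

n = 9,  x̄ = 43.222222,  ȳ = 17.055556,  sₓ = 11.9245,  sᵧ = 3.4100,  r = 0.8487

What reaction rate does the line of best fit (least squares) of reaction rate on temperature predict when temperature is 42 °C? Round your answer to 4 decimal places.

16.7589

b = r · sᵧ/sₓ = 0.8487 · 3.41/11.9245 = 0.242699
a = ȳ − b·x̄ = 17.055556 − 0.242699·43.222222 = 6.565556
ŷ(42) = a + b·42 = 6.565556 + 0.242699·42 = 16.758924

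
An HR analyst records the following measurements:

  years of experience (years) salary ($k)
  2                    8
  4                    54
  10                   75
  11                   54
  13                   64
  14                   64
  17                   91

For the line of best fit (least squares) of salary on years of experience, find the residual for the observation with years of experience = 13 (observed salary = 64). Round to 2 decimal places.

-5.89

n = 7, Σx = 71, Σy = 410, Σxy = 4851, Σx² = 895
Sxx = Σx² − (Σx)²/n = 895 − 720.142857 = 174.857143
Sxy = Σxy − (Σx)(Σy)/n = 4851 − 4158.571429 = 692.428571
b = Sxy/Sxx = 692.428571/174.857143 = 3.959967
a = ȳ − b·x̄ = 58.571429 − 3.959967·10.142857 = 18.406046
ŷ(13) = 18.406046 + 3.959967·13 = 69.885621
residual = y − ŷ = 64 − 69.885621 = -5.885621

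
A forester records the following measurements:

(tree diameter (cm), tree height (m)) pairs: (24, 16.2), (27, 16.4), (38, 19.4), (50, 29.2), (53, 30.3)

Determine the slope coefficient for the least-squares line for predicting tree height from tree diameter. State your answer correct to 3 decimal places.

0.515

n = 5, Σx = 192, Σy = 111.5, Σxy = 4634.7, Σx² = 8058
Sxx = Σx² − (Σx)²/n = 8058 − 7372.8 = 685.2
Sxy = Σxy − (Σx)(Σy)/n = 4634.7 − 4281.6 = 353.1
b = Sxy/Sxx = 353.1/685.2 = 0.515324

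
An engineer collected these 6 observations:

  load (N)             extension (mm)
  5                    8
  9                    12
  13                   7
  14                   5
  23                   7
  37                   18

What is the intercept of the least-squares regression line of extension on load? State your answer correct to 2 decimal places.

5.06

n = 6, Σx = 101, Σy = 57, Σxy = 1136, Σx² = 2369
Sxx = Σx² − (Σx)²/n = 2369 − 1700.166667 = 668.833333
Sxy = Σxy − (Σx)(Σy)/n = 1136 − 959.5 = 176.5
b = Sxy/Sxx = 176.5/668.833333 = 0.263892
a = ȳ − b·x̄ = 9.5 − 0.263892·16.833333 = 5.057812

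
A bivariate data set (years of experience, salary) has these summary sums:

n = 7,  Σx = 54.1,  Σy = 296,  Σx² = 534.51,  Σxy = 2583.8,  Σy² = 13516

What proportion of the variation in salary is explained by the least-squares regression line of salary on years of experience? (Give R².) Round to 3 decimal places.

Sxx = Σx² − (Σx)²/n = 534.51 − 418.115714 = 116.394286
Sxy = Σxy − (Σx)(Σy)/n = 2583.8 − 2287.657143 = 296.142857
Syy = Σy² − (Σy)²/n = 13516 − 12516.571429 = 999.428571
R² = Sxy²/(Sxx·Syy) = (296.142857)²/(116.394286·999.428571) = 0.753909

0.754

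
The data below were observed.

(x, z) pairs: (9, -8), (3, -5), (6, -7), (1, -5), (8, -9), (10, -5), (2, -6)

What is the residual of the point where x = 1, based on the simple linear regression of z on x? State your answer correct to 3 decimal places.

0.412

n = 7, Σx = 39, Σy = -45, Σxy = -268, Σx² = 295
Sxx = Σx² − (Σx)²/n = 295 − 217.285714 = 77.714286
Sxy = Σxy − (Σx)(Σy)/n = -268 − (-250.714286) = -17.285714
b = Sxy/Sxx = -17.285714/77.714286 = -0.222426
a = ȳ − b·x̄ = -6.428571 − (-0.222426)·5.571429 = -5.189338
ŷ(1) = -5.189338 + (-0.222426)·1 = -5.411765
residual = y − ŷ = -5 − (-5.411765) = 0.411765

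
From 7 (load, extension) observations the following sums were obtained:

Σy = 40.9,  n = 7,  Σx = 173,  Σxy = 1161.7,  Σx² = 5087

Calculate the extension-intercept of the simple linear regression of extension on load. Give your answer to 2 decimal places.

1.25

Sxx = Σx² − (Σx)²/n = 5087 − 4275.571429 = 811.428571
Sxy = Σxy − (Σx)(Σy)/n = 1161.7 − 1010.814286 = 150.885714
b = Sxy/Sxx = 150.885714/811.428571 = 0.185951
a = ȳ − b·x̄ = 5.842857 − 0.185951·24.714286 = 1.247218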